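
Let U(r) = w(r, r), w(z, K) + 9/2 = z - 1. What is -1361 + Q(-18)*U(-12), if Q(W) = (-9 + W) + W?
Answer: -1147/2 ≈ -573.50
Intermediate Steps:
Q(W) = -9 + 2*W
w(z, K) = -11/2 + z (w(z, K) = -9/2 + (z - 1) = -9/2 + (-1 + z) = -11/2 + z)
U(r) = -11/2 + r
-1361 + Q(-18)*U(-12) = -1361 + (-9 + 2*(-18))*(-11/2 - 12) = -1361 + (-9 - 36)*(-35/2) = -1361 - 45*(-35/2) = -1361 + 1575/2 = -1147/2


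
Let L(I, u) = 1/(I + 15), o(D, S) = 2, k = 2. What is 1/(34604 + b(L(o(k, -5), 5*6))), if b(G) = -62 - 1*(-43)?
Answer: 1/34585 ≈ 2.8914e-5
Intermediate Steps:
L(I, u) = 1/(15 + I)
b(G) = -19 (b(G) = -62 + 43 = -19)
1/(34604 + b(L(o(k, -5), 5*6))) = 1/(34604 - 19) = 1/34585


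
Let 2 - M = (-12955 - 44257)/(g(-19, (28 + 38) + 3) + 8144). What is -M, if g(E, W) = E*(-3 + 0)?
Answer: -73614/8201 ≈ -8.9762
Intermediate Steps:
g(E, W) = -3*E (g(E, W) = E*(-3) = -3*E)
M = 73614/8201 (M = 2 - (-12955 - 44257)/(-3*(-19) + 8144) = 2 - (-57212)/(57 + 8144) = 2 - (-57212)/8201 = 2 - 1*(-57212/8201) = 2 + 57212/8201 = 73614/8201 ≈ 8.9762)
-M = -1*73614/8201 = -73614/8201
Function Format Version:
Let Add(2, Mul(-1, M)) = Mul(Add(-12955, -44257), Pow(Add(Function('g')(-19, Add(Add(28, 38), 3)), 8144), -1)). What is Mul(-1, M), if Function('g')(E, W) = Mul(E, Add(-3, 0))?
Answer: Rational(-73614, 8201) ≈ -8.9762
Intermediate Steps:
Function('g')(E, W) = Mul(-3, E) (Function('g')(E, W) = Mul(E, -3) = Mul(-3, E))
M = Rational(73614, 8201) (M = Add(2, Mul(-1, Mul(Add(-12955, -44257), Pow(Add(Mul(-3, -19), 8144), -1)))) = Add(2, Mul(-1, Mul(-57212, Pow(Add(57, 8144), -1)))) = Add(2, Mul(-1, Mul(-57212, Pow(8201, -1)))) = Add(2, Mul(-1, Mul(-57212, Rational(1, 8201)))) = Add(2, Mul(-1, Rational(-57212, 8201))) = Add(2, Rational(57212, 8201)) = Rational(73614, 8201) ≈ 8.9762)
Mul(-1, M) = Mul(-1, Rational(73614, 8201)) = Rational(-73614, 8201)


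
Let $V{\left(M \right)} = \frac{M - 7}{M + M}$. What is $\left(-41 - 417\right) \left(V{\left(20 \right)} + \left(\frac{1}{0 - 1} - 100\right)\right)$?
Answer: $\frac{922183}{20} \approx 46109.0$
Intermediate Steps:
$V{\left(M \right)} = \frac{-7 + M}{2 M}$
$\left(-41 - 417\right) \left(V{\left(20 \right)} + \left(\frac{1}{0 - 1} - 100\right)\right) = \left(-41 - 417\right) \left(\frac{-7 + 20}{2 \cdot 20} + \left(\frac{1}{0 - 1} - 100\right)\right) = - 458 \left(\frac{1}{2} \cdot \frac{1}{20} \cdot 13 - \left(100 - \frac{1}{-1}\right)\right) = - 458 \left(\frac{13}{40} - 101\right) = \left(-458\right) \left(- \frac{4027}{40}\right) = \frac{922183}{20}$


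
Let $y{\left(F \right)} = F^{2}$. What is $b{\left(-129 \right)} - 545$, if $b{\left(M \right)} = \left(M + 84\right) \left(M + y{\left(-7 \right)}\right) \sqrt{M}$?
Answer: $-545 + 3600 i \sqrt{129} \approx -545.0 + 40888.0 i$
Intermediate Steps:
$b{\left(M \right)} = \sqrt{M} \left(49 + M\right) \left(84 + M\right)$ ($b{\left(M \right)} = \left(M + 84\right) \left(M + \left(-7\right)^{2}\right) \sqrt{M} = \left(84 + M\right) \left(M + 49\right) \sqrt{M} = \left(84 + M\right) \left(49 + M\right) \sqrt{M} = \left(49 + M\right) \left(84 + M\right) \sqrt{M} = \sqrt{M} \left(49 + M\right) \left(84 + M\right)$)
$b{\left(-129 \right)} - 545 = \sqrt{-129} \left(4116 + \left(-129\right)^{2} + 133 \left(-129\right)\right) - 545 = i \sqrt{129} \left(4116 + 16641 - 17157\right) - 545 = i \sqrt{129} \cdot 3600 - 545 = 3600 i \sqrt{129} - 545 = -545 + 3600 i \sqrt{129}$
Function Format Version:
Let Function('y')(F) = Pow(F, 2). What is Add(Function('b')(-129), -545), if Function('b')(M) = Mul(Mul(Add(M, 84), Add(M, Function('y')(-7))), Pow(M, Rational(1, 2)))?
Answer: Add(-545, Mul(3600, I, Pow(129, Rational(1, 2)))) ≈ Add(-545.00, Mul(40888., I))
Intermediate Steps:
Function('b')(M) = Mul(Pow(M, Rational(1, 2)), Add(49, M), Add(84, M)) (Function('b')(M) = Mul(Mul(Add(M, 84), Add(M, Pow(-7, 2))), Pow(M, Rational(1, 2))) = Mul(Mul(Add(84, M), Add(M, 49)), Pow(M, Rational(1, 2))) = Mul(Mul(Add(84, M), Add(49, M)), Pow(M, Rational(1, 2))) = Mul(Mul(Add(49, M), Add(84, M)), Pow(M, Rational(1, 2))) = Mul(Pow(M, Rational(1, 2)), Add(49, M), Add(84, M)))
Add(Function('b')(-129), -545) = Add(Mul(Pow(-129, Rational(1, 2)), Add(4116, Pow(-129, 2), Mul(133, -129))), -545) = Add(Mul(Mul(I, Pow(129, Rational(1, 2))), Add(4116, 16641, -17157)), -545) = Add(Mul(Mul(I, Pow(129, Rational(1, 2))), 3600), -545) = Add(Mul(3600, I, Pow(129, Rational(1, 2))), -545) = Add(-545, Mul(3600, I, Pow(129, Rational(1, 2))))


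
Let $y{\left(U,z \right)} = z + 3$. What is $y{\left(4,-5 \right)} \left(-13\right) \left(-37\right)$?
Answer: $-962$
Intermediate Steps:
$y{\left(U,z \right)} = 3 + z$
$y{\left(4,-5 \right)} \left(-13\right) \left(-37\right) = \left(3 - 5\right) \left(-13\right) \left(-37\right) = \left(-2\right) \left(-13\right) \left(-37\right) = 26 \left(-37\right) = -962$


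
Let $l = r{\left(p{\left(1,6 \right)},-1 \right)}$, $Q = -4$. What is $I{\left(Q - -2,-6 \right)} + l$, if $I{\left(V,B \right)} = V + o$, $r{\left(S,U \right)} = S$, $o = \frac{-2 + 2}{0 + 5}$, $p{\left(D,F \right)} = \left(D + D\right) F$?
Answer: $10$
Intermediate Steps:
$p{\left(D,F \right)} = 2 D F$
$o = 0$ ($o = \frac{0}{5} = 0 \cdot \frac{1}{5} = 0$)
$l = 12$ ($l = 2 \cdot 1 \cdot 6 = 12$)
$I{\left(V,B \right)} = V$ ($I{\left(V,B \right)} = V + 0 = V$)
$I{\left(Q - -2,-6 \right)} + l = \left(-4 - -2\right) + 12 = \left(-4 + 2\right) + 12 = -2 + 12 = 10$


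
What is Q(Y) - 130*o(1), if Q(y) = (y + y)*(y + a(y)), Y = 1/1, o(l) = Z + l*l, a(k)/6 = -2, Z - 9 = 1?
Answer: -1452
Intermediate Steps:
Z = 10 (Z = 9 + 1 = 10)
a(k) = -12 (a(k) = 6*(-2) = -12)
o(l) = 10 + l² (o(l) = 10 + l*l = 10 + l²)
Y = 1
Q(y) = 2*y*(-12 + y) (Q(y) = (y + y)*(y - 12) = (2*y)*(-12 + y) = 2*y*(-12 + y))
Q(Y) - 130*o(1) = 2*1*(-12 + 1) - 130*(10 + 1²) = 2*1*(-11) - 130*(10 + 1) = -22 - 130*11 = -22 - 1430 = -1452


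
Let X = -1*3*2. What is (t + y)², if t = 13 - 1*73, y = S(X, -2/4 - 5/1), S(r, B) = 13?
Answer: 2209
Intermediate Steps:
X = -6 (X = -3*2 = -6)
y = 13
t = -60 (t = 13 - 73 = -60)
(t + y)² = (-60 + 13)² = (-47)² = 2209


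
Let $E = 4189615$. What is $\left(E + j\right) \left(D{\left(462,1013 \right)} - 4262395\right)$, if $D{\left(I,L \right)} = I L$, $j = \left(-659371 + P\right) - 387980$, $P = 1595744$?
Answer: $-17977845437112$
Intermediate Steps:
$j = 548393$ ($j = \left(-659371 + 1595744\right) - 387980 = 936373 - 387980 = 548393$)
$\left(E + j\right) \left(D{\left(462,1013 \right)} - 4262395\right) = \left(4189615 + 548393\right) \left(462 \cdot 1013 - 4262395\right) = 4738008 \left(468006 - 4262395\right) = 4738008 \left(-3794389\right) = -17977845437112$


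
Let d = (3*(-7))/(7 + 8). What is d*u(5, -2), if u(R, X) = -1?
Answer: 7/5 ≈ 1.4000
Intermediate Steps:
d = -7/5 (d = -21/15 = -21*1/15 = -7/5 ≈ -1.4000)
d*u(5, -2) = -7/5*(-1) = 7/5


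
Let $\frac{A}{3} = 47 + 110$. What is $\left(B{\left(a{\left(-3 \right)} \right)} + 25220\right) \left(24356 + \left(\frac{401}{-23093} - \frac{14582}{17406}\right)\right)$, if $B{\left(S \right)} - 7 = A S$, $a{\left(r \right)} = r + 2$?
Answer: $\frac{40392364403229416}{66992793} \approx 6.0294 \cdot 10^{8}$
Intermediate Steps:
$A = 471$ ($A = 3 \left(47 + 110\right) = 3 \cdot 157 = 471$)
$a{\left(r \right)} = 2 + r$
$B{\left(S \right)} = 7 + 471 S$
$\left(B{\left(a{\left(-3 \right)} \right)} + 25220\right) \left(24356 + \left(\frac{401}{-23093} - \frac{14582}{17406}\right)\right) = \left(\left(7 + 471 \left(2 - 3\right)\right) + 25220\right) \left(24356 + \left(\frac{401}{-23093} - \frac{14582}{17406}\right)\right) = \left(\left(7 + 471 \left(-1\right)\right) + 25220\right) \left(24356 + \left(401 \left(- \frac{1}{23093}\right) - \frac{7291}{8703}\right)\right) = \left(\left(7 - 471\right) + 25220\right) \left(24356 - \frac{171860966}{200978379}\right) = \left(-464 + 25220\right) \left(24356 - \frac{171860966}{200978379}\right) = 24756 \cdot \frac{4894857537958}{200978379} = \frac{40392364403229416}{66992793}$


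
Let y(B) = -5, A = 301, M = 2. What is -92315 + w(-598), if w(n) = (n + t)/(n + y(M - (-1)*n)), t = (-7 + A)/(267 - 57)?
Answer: -278326742/3015 ≈ -92314.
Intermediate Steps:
t = 7/5 (t = (-7 + 301)/(267 - 57) = 294/210 = 294*(1/210) = 7/5 ≈ 1.4000)
w(n) = (7/5 + n)/(-5 + n) (w(n) = (n + 7/5)/(n - 5) = (7/5 + n)/(-5 + n))
-92315 + w(-598) = -92315 + (7/5 - 598)/(-5 - 598) = -92315 - 2983/5/(-603) = -92315 - 1/603*(-2983/5) = -92315 + 2983/3015 = -278326742/3015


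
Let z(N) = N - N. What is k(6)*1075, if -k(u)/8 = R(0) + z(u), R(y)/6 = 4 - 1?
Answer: -154800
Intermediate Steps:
R(y) = 18 (R(y) = 6*(4 - 1) = 6*3 = 18)
z(N) = 0
k(u) = -144 (k(u) = -8*(18 + 0) = -8*18 = -144)
k(6)*1075 = -144*1075 = -154800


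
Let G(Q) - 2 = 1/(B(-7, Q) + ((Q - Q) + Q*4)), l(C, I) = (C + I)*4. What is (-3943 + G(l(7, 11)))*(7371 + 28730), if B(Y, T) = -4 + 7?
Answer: -41401709830/291 ≈ -1.4227e+8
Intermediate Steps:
B(Y, T) = 3
l(C, I) = 4*C + 4*I
G(Q) = 2 + 1/(3 + 4*Q) (G(Q) = 2 + 1/(3 + ((Q - Q) + Q*4)) = 2 + 1/(3 + (0 + 4*Q)) = 2 + 1/(3 + 4*Q))
(-3943 + G(l(7, 11)))*(7371 + 28730) = (-3943 + (7 + 8*(4*7 + 4*11))/(3 + 4*(4*7 + 4*11)))*(7371 + 28730) = (-3943 + (7 + 8*(28 + 44))/(3 + 4*(28 + 44)))*36101 = (-3943 + (7 + 8*72)/(3 + 4*72))*36101 = (-3943 + (7 + 576)/(3 + 288))*36101 = (-3943 + 583/291)*36101 = -1146830/291*36101 = -41401709830/291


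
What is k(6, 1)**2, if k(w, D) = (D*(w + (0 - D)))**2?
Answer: 625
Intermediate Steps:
k(w, D) = D**2*(w - D)**2 (k(w, D) = (D*(w - D))**2 = D**2*(w - D)**2)
k(6, 1)**2 = (1**2*(1 - 1*6)**2)**2 = (1*(1 - 6)**2)**2 = (1*(-5)**2)**2 = (1*25)**2 = 25**2 = 625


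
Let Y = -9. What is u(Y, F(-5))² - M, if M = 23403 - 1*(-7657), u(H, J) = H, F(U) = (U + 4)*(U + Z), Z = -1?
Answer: -30979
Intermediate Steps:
F(U) = (-1 + U)*(4 + U) (F(U) = (U + 4)*(U - 1) = (4 + U)*(-1 + U) = (-1 + U)*(4 + U))
M = 31060 (M = 23403 + 7657 = 31060)
u(Y, F(-5))² - M = (-9)² - 1*31060 = 81 - 31060 = -30979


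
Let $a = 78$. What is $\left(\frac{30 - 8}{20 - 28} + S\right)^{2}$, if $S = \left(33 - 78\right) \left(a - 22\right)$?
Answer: $\frac{101828281}{16} \approx 6.3643 \cdot 10^{6}$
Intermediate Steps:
$S = -2520$ ($S = \left(33 - 78\right) \left(78 - 22\right) = \left(-45\right) 56 = -2520$)
$\left(\frac{30 - 8}{20 - 28} + S\right)^{2} = \left(\frac{30 - 8}{20 - 28} - 2520\right)^{2} = \left(\frac{22}{-8} - 2520\right)^{2} = \left(22 \left(- \frac{1}{8}\right) - 2520\right)^{2} = \left(- \frac{11}{4} - 2520\right)^{2} = \left(- \frac{10091}{4}\right)^{2} = \frac{101828281}{16}$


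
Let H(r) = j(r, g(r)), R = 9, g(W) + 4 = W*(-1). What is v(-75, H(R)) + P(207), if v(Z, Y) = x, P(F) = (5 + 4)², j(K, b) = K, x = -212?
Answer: -131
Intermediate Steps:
g(W) = -4 - W (g(W) = -4 + W*(-1) = -4 - W)
H(r) = r
P(F) = 81 (P(F) = 9² = 81)
v(Z, Y) = -212
v(-75, H(R)) + P(207) = -212 + 81 = -131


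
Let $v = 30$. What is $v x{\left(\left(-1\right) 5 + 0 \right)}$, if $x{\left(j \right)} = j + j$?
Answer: $-300$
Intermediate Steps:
$x{\left(j \right)} = 2 j$
$v x{\left(\left(-1\right) 5 + 0 \right)} = 30 \cdot 2 \left(\left(-1\right) 5 + 0\right) = 30 \cdot 2 \left(-5 + 0\right) = 30 \cdot 2 \left(-5\right) = 30 \left(-10\right) = -300$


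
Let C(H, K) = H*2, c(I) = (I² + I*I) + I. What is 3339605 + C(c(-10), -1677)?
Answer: 3339985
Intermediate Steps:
c(I) = I + 2*I² (c(I) = (I² + I²) + I = 2*I² + I = I + 2*I²)
C(H, K) = 2*H
3339605 + C(c(-10), -1677) = 3339605 + 2*(-10*(1 + 2*(-10))) = 3339605 + 2*(-10*(1 - 20)) = 3339605 + 2*(-10*(-19)) = 3339605 + 2*190 = 3339605 + 380 = 3339985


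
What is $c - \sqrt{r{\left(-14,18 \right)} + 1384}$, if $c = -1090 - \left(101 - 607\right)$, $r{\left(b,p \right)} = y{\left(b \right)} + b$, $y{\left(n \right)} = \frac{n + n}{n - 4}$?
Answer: $-584 - \frac{2 \sqrt{3086}}{3} \approx -621.03$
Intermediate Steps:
$y{\left(n \right)} = \frac{2 n}{-4 + n}$
$r{\left(b,p \right)} = b + \frac{2 b}{-4 + b}$ ($r{\left(b,p \right)} = \frac{2 b}{-4 + b} + b = b + \frac{2 b}{-4 + b}$)
$c = -584$ ($c = -1090 - \left(101 - 607\right) = -1090 - -506 = -1090 + 506 = -584$)
$c - \sqrt{r{\left(-14,18 \right)} + 1384} = -584 - \sqrt{- \frac{14 \left(-2 - 14\right)}{-4 - 14} + 1384} = -584 - \sqrt{\left(-14\right) \frac{1}{-18} \left(-16\right) + 1384} = -584 - \sqrt{\left(-14\right) \left(- \frac{1}{18}\right) \left(-16\right) + 1384} = -584 - \sqrt{- \frac{112}{9} + 1384} = -584 - \sqrt{\frac{12344}{9}} = -584 - \frac{2 \sqrt{3086}}{3}$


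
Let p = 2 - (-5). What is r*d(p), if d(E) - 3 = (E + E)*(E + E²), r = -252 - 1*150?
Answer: -316374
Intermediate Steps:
p = 7 (p = 2 - 1*(-5) = 2 + 5 = 7)
r = -402 (r = -252 - 150 = -402)
d(E) = 3 + 2*E*(E + E²) (d(E) = 3 + (E + E)*(E + E²) = 3 + (2*E)*(E + E²) = 3 + 2*E*(E + E²))
r*d(p) = -402*(3 + 2*7² + 2*7³) = -402*(3 + 2*49 + 2*343) = -402*(3 + 98 + 686) = -402*787 = -316374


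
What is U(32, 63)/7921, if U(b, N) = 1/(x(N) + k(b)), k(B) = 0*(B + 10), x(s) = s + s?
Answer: 1/998046 ≈ 1.0020e-6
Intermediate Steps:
x(s) = 2*s
k(B) = 0 (k(B) = 0*(10 + B) = 0)
U(b, N) = 1/(2*N) (U(b, N) = 1/(2*N + 0) = 1/(2*N))
U(32, 63)/7921 = ((½)/63)/7921 = ((½)*(1/63))*(1/7921) = (1/126)*(1/7921) = 1/998046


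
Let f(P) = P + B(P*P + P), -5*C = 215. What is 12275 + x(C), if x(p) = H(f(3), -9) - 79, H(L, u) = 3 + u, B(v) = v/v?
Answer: 12190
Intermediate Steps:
C = -43 (C = -⅕*215 = -43)
B(v) = 1
f(P) = 1 + P (f(P) = P + 1 = 1 + P)
x(p) = -85 (x(p) = (3 - 9) - 79 = -6 - 79 = -85)
12275 + x(C) = 12275 - 85 = 12190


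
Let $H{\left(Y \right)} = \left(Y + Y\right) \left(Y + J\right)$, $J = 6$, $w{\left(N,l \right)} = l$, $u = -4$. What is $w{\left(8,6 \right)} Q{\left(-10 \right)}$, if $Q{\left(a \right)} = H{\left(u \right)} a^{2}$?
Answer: $-9600$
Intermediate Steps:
$H{\left(Y \right)} = 2 Y \left(6 + Y\right)$ ($H{\left(Y \right)} = \left(Y + Y\right) \left(Y + 6\right) = 2 Y \left(6 + Y\right)$)
$Q{\left(a \right)} = - 16 a^{2}$ ($Q{\left(a \right)} = 2 \left(-4\right) \left(6 - 4\right) a^{2} = 2 \left(-4\right) 2 a^{2} = - 16 a^{2}$)
$w{\left(8,6 \right)} Q{\left(-10 \right)} = 6 \left(- 16 \left(-10\right)^{2}\right) = 6 \left(\left(-16\right) 100\right) = 6 \left(-1600\right) = -9600$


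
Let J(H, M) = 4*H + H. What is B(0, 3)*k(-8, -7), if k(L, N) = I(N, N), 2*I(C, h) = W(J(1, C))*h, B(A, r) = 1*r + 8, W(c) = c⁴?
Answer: -48125/2 ≈ -24063.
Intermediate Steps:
J(H, M) = 5*H
B(A, r) = 8 + r (B(A, r) = r + 8 = 8 + r)
I(C, h) = 625*h/2 (I(C, h) = ((5*1)⁴*h)/2 = (5⁴*h)/2 = (625*h)/2 = 625*h/2)
k(L, N) = 625*N/2
B(0, 3)*k(-8, -7) = (8 + 3)*((625/2)*(-7)) = 11*(-4375/2) = -48125/2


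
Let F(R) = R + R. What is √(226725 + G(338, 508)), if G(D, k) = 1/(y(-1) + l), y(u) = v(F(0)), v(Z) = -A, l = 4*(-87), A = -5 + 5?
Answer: √6864326013/174 ≈ 476.16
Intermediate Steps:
A = 0
F(R) = 2*R
l = -348
v(Z) = 0 (v(Z) = -1*0 = 0)
y(u) = 0
G(D, k) = -1/348 (G(D, k) = 1/(0 - 348) = 1/(-348) = -1/348)
√(226725 + G(338, 508)) = √(226725 - 1/348) = √(78900299/348) = √6864326013/174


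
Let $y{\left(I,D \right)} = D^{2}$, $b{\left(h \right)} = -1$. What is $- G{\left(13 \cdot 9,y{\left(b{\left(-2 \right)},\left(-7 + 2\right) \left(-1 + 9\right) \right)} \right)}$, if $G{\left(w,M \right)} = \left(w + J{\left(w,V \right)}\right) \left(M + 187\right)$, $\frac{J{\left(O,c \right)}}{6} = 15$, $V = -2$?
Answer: $-369909$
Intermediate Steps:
$J{\left(O,c \right)} = 90$ ($J{\left(O,c \right)} = 6 \cdot 15 = 90$)
$G{\left(w,M \right)} = \left(90 + w\right) \left(187 + M\right)$ ($G{\left(w,M \right)} = \left(w + 90\right) \left(M + 187\right) = \left(90 + w\right) \left(187 + M\right)$)
$- G{\left(13 \cdot 9,y{\left(b{\left(-2 \right)},\left(-7 + 2\right) \left(-1 + 9\right) \right)} \right)} = - (16830 + 90 \left(\left(-7 + 2\right) \left(-1 + 9\right)\right)^{2} + 187 \cdot 13 \cdot 9 + \left(\left(-7 + 2\right) \left(-1 + 9\right)\right)^{2} \cdot 13 \cdot 9) = - (16830 + 90 \left(\left(-5\right) 8\right)^{2} + 187 \cdot 117 + \left(\left(-5\right) 8\right)^{2} \cdot 117) = - (16830 + 90 \left(-40\right)^{2} + 21879 + \left(-40\right)^{2} \cdot 117) = - (16830 + 90 \cdot 1600 + 21879 + 1600 \cdot 117) = - (16830 + 144000 + 21879 + 187200) = \left(-1\right) 369909 = -369909$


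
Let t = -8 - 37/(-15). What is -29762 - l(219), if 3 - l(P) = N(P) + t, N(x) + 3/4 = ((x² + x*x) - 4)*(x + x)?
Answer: 2518938763/60 ≈ 4.1982e+7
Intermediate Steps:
N(x) = -¾ + 2*x*(-4 + 2*x²) (N(x) = -¾ + ((x² + x*x) - 4)*(x + x) = -¾ + ((x² + x²) - 4)*(2*x) = -¾ + (2*x² - 4)*(2*x) = -¾ + (-4 + 2*x²)*(2*x) = -¾ + 2*x*(-4 + 2*x²))
t = -83/15 (t = -8 - 37*(-1/15) = -8 + 37/15 = -83/15 ≈ -5.5333)
l(P) = 557/60 - 4*P³ + 8*P (l(P) = 3 - ((-¾ - 8*P + 4*P³) - 83/15) = 3 - (-377/60 - 8*P + 4*P³) = 3 + (377/60 - 4*P³ + 8*P) = 557/60 - 4*P³ + 8*P)
-29762 - l(219) = -29762 - (557/60 - 4*219³ + 8*219) = -29762 - (557/60 - 4*10503459 + 1752) = -29762 - (557/60 - 42013836 + 1752) = -29762 - 1*(-2520724483/60) = -29762 + 2520724483/60 = 2518938763/60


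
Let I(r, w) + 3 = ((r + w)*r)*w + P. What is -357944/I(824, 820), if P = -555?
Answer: -178972/555408681 ≈ -0.00032223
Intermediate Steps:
I(r, w) = -558 + r*w*(r + w) (I(r, w) = -3 + (((r + w)*r)*w - 555) = -3 + ((r*(r + w))*w - 555) = -3 + (r*w*(r + w) - 555) = -3 + (-555 + r*w*(r + w)) = -558 + r*w*(r + w))
-357944/I(824, 820) = -357944/(-558 + 824*820² + 820*824²) = -357944/(-558 + 824*672400 + 820*678976) = -357944/(-558 + 554057600 + 556760320) = -357944/1110817362 = -357944*1/1110817362 = -178972/555408681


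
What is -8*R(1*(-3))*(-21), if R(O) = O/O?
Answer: 168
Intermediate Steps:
R(O) = 1
-8*R(1*(-3))*(-21) = -8*1*(-21) = -8*(-21) = 168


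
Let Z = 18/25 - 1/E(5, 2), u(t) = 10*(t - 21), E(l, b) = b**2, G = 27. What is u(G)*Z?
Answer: 141/5 ≈ 28.200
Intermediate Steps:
u(t) = -210 + 10*t (u(t) = 10*(-21 + t) = -210 + 10*t)
Z = 47/100 (Z = 18/25 - 1/(2**2) = 18*(1/25) - 1/4 = 18/25 - 1*1/4 = 18/25 - 1/4 = 47/100 ≈ 0.47000)
u(G)*Z = (-210 + 10*27)*(47/100) = (-210 + 270)*(47/100) = 60*(47/100) = 141/5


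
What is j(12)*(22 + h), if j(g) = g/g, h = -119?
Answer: -97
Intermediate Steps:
j(g) = 1
j(12)*(22 + h) = 1*(22 - 119) = 1*(-97) = -97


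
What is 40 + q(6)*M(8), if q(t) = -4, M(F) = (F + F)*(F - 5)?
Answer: -152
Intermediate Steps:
M(F) = 2*F*(-5 + F) (M(F) = (2*F)*(-5 + F) = 2*F*(-5 + F))
40 + q(6)*M(8) = 40 - 8*8*(-5 + 8) = 40 - 8*8*3 = 40 - 4*48 = 40 - 192 = -152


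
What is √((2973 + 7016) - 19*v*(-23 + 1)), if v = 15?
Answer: √16259 ≈ 127.51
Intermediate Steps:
√((2973 + 7016) - 19*v*(-23 + 1)) = √((2973 + 7016) - 285*(-23 + 1)) = √(9989 - 285*(-22)) = √(9989 - 19*(-330)) = √(9989 + 6270) = √16259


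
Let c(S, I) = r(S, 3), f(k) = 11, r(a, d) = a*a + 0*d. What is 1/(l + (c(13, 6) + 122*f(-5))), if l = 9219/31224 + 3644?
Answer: 10408/53656313 ≈ 0.00019398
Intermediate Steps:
r(a, d) = a² (r(a, d) = a² + 0 = a²)
c(S, I) = S²
l = 37929825/10408 (l = 9219*(1/31224) + 3644 = 3073/10408 + 3644 = 37929825/10408 ≈ 3644.3)
1/(l + (c(13, 6) + 122*f(-5))) = 1/(37929825/10408 + (13² + 122*11)) = 1/(37929825/10408 + (169 + 1342)) = 1/(37929825/10408 + 1511) = 1/(53656313/10408) = 10408/53656313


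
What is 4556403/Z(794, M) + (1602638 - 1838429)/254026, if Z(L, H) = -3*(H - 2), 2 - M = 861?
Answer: 128537308925/72905462 ≈ 1763.1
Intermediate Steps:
M = -859 (M = 2 - 1*861 = 2 - 861 = -859)
Z(L, H) = 6 - 3*H (Z(L, H) = -3*(-2 + H) = 6 - 3*H)
4556403/Z(794, M) + (1602638 - 1838429)/254026 = 4556403/(6 - 3*(-859)) + (1602638 - 1838429)/254026 = 4556403/(6 + 2577) - 235791*1/254026 = 4556403/2583 - 235791/254026 = 4556403*(1/2583) - 235791/254026 = 506267/287 - 235791/254026 = 128537308925/72905462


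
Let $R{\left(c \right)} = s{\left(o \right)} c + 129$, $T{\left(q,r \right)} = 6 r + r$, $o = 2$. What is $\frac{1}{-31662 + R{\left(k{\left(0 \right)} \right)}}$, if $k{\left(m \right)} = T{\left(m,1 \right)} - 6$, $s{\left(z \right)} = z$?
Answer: $- \frac{1}{31531} \approx -3.1715 \cdot 10^{-5}$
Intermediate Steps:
$T{\left(q,r \right)} = 7 r$
$k{\left(m \right)} = 1$ ($k{\left(m \right)} = 7 \cdot 1 - 6 = 7 - 6 = 1$)
$R{\left(c \right)} = 129 + 2 c$ ($R{\left(c \right)} = 2 c + 129 = 129 + 2 c$)
$\frac{1}{-31662 + R{\left(k{\left(0 \right)} \right)}} = \frac{1}{-31662 + \left(129 + 2 \cdot 1\right)} = \frac{1}{-31662 + \left(129 + 2\right)} = \frac{1}{-31662 + 131} = \frac{1}{-31531} = - \frac{1}{31531}$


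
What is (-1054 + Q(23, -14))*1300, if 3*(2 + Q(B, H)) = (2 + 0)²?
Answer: -4113200/3 ≈ -1.3711e+6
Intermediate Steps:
Q(B, H) = -⅔ (Q(B, H) = -2 + (2 + 0)²/3 = -2 + (⅓)*2² = -2 + (⅓)*4 = -2 + 4/3 = -⅔)
(-1054 + Q(23, -14))*1300 = (-1054 - ⅔)*1300 = -3164/3*1300 = -4113200/3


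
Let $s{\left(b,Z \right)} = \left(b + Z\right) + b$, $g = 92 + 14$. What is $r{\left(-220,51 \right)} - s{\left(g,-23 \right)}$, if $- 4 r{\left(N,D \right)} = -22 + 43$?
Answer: $- \frac{777}{4} \approx -194.25$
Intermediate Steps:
$g = 106$
$r{\left(N,D \right)} = - \frac{21}{4}$ ($r{\left(N,D \right)} = - \frac{-22 + 43}{4} = \left(- \frac{1}{4}\right) 21 = - \frac{21}{4}$)
$s{\left(b,Z \right)} = Z + 2 b$ ($s{\left(b,Z \right)} = \left(Z + b\right) + b = Z + 2 b$)
$r{\left(-220,51 \right)} - s{\left(g,-23 \right)} = - \frac{21}{4} - \left(-23 + 2 \cdot 106\right) = - \frac{21}{4} - \left(-23 + 212\right) = - \frac{21}{4} - 189 = - \frac{777}{4}$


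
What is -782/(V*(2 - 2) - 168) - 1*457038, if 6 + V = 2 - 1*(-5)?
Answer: -38390801/84 ≈ -4.5703e+5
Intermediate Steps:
V = 1 (V = -6 + (2 - 1*(-5)) = -6 + (2 + 5) = -6 + 7 = 1)
-782/(V*(2 - 2) - 168) - 1*457038 = -782/(1*(2 - 2) - 168) - 1*457038 = -782/(1*0 - 168) - 457038 = -782/(0 - 168) - 457038 = -782/(-168) - 457038 = -782*(-1/168) - 457038 = 391/84 - 457038 = -38390801/84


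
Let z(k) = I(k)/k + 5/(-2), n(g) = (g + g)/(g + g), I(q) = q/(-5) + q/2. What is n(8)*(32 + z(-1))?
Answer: 149/5 ≈ 29.800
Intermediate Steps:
I(q) = 3*q/10 (I(q) = q*(-1/5) + q*(1/2) = -q/5 + q/2 = 3*q/10)
n(g) = 1 (n(g) = (2*g)/((2*g)) = (2*g)*(1/(2*g)) = 1)
z(k) = -11/5 (z(k) = (3*k/10)/k + 5/(-2) = 3/10 + 5*(-1/2) = 3/10 - 5/2 = -11/5)
n(8)*(32 + z(-1)) = 1*(32 - 11/5) = 1*(149/5) = 149/5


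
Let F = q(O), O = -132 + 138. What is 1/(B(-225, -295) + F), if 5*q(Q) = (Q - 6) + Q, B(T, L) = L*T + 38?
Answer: 5/332071 ≈ 1.5057e-5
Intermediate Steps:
O = 6
B(T, L) = 38 + L*T
q(Q) = -6/5 + 2*Q/5 (q(Q) = ((Q - 6) + Q)/5 = ((-6 + Q) + Q)/5 = (-6 + 2*Q)/5 = -6/5 + 2*Q/5)
F = 6/5 (F = -6/5 + (2/5)*6 = -6/5 + 12/5 = 6/5 ≈ 1.2000)
1/(B(-225, -295) + F) = 1/((38 - 295*(-225)) + 6/5) = 1/((38 + 66375) + 6/5) = 1/(66413 + 6/5) = 1/(332071/5) = 5/332071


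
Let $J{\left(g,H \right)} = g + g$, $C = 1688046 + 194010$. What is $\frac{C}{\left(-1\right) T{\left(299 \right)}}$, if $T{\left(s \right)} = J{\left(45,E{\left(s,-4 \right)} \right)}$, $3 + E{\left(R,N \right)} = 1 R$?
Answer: $- \frac{313676}{15} \approx -20912.0$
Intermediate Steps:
$C = 1882056$
$E{\left(R,N \right)} = -3 + R$ ($E{\left(R,N \right)} = -3 + 1 R = -3 + R$)
$J{\left(g,H \right)} = 2 g$
$T{\left(s \right)} = 90$ ($T{\left(s \right)} = 2 \cdot 45 = 90$)
$\frac{C}{\left(-1\right) T{\left(299 \right)}} = \frac{1882056}{\left(-1\right) 90} = \frac{1882056}{-90} = 1882056 \left(- \frac{1}{90}\right) = - \frac{313676}{15}$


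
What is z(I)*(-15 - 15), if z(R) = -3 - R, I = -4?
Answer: -30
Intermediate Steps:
z(I)*(-15 - 15) = (-3 - 1*(-4))*(-15 - 15) = (-3 + 4)*(-30) = 1*(-30) = -30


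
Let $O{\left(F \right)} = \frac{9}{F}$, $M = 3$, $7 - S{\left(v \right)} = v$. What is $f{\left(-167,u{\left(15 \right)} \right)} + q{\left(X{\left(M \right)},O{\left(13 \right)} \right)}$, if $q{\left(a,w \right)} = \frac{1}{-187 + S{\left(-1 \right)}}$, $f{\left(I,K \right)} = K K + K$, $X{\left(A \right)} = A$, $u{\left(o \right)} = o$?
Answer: $\frac{42959}{179} \approx 239.99$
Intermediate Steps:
$S{\left(v \right)} = 7 - v$
$f{\left(I,K \right)} = K + K^{2}$ ($f{\left(I,K \right)} = K^{2} + K = K + K^{2}$)
$q{\left(a,w \right)} = - \frac{1}{179}$ ($q{\left(a,w \right)} = \frac{1}{-187 + \left(7 - -1\right)} = \frac{1}{-187 + \left(7 + 1\right)} = \frac{1}{-187 + 8} = \frac{1}{-179} = - \frac{1}{179}$)
$f{\left(-167,u{\left(15 \right)} \right)} + q{\left(X{\left(M \right)},O{\left(13 \right)} \right)} = 15 \left(1 + 15\right) - \frac{1}{179} = 15 \cdot 16 - \frac{1}{179} = 240 - \frac{1}{179} = \frac{42959}{179}$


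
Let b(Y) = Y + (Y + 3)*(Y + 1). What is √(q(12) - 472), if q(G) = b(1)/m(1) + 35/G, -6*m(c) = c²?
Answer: I*√18831/6 ≈ 22.871*I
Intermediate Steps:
m(c) = -c²/6
b(Y) = Y + (1 + Y)*(3 + Y) (b(Y) = Y + (3 + Y)*(1 + Y) = Y + (1 + Y)*(3 + Y))
q(G) = -54 + 35/G (q(G) = (3 + 1² + 5*1)/((-⅙*1²)) + 35/G = (3 + 1 + 5)/((-⅙*1)) + 35/G = 9/(-⅙) + 35/G = 9*(-6) + 35/G = -54 + 35/G)
√(q(12) - 472) = √((-54 + 35/12) - 472) = √(-613/12 - 472) = √(-6277/12) = I*√18831/6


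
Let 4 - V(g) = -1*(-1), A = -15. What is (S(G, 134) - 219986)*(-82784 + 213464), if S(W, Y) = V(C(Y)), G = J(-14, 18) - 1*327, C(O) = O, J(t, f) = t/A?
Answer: -28747378440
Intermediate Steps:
J(t, f) = -t/15 (J(t, f) = t/(-15) = t*(-1/15) = -t/15)
G = -4891/15 (G = -1/15*(-14) - 1*327 = 14/15 - 327 = -4891/15 ≈ -326.07)
V(g) = 3 (V(g) = 4 - (-1)*(-1) = 4 - 1*1 = 4 - 1 = 3)
S(W, Y) = 3
(S(G, 134) - 219986)*(-82784 + 213464) = (3 - 219986)*(-82784 + 213464) = -219983*130680 = -28747378440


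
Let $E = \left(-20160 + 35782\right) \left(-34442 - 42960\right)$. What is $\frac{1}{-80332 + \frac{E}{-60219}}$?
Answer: $- \frac{60219}{3628338664} \approx -1.6597 \cdot 10^{-5}$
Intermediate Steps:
$E = -1209174044$ ($E = 15622 \left(-77402\right) = -1209174044$)
$\frac{1}{-80332 + \frac{E}{-60219}} = \frac{1}{-80332 - \frac{1209174044}{-60219}} = \frac{1}{-80332 - - \frac{1209174044}{60219}} = \frac{1}{-80332 + \frac{1209174044}{60219}} = \frac{1}{- \frac{3628338664}{60219}} = - \frac{60219}{3628338664}$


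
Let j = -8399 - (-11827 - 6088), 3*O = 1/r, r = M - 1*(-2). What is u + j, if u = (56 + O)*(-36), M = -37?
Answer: 262512/35 ≈ 7500.3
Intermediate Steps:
r = -35 (r = -37 - 1*(-2) = -37 + 2 = -35)
O = -1/105 (O = (⅓)/(-35) = (⅓)*(-1/35) = -1/105 ≈ -0.0095238)
j = 9516 (j = -8399 - 1*(-17915) = -8399 + 17915 = 9516)
u = -70548/35 (u = (56 - 1/105)*(-36) = (5879/105)*(-36) = -70548/35 ≈ -2015.7)
u + j = -70548/35 + 9516 = 262512/35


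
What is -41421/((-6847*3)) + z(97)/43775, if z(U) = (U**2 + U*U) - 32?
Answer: 733029167/299727425 ≈ 2.4457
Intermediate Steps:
z(U) = -32 + 2*U**2 (z(U) = (U**2 + U**2) - 32 = 2*U**2 - 32 = -32 + 2*U**2)
-41421/((-6847*3)) + z(97)/43775 = -41421/((-6847*3)) + (-32 + 2*97**2)/43775 = -41421/(-20541) + (-32 + 2*9409)*(1/43775) = -41421*(-1/20541) + (-32 + 18818)*(1/43775) = 13807/6847 + 18786*(1/43775) = 13807/6847 + 18786/43775 = 733029167/299727425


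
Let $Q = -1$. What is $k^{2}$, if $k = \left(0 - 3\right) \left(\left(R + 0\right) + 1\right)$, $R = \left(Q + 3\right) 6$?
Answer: $1521$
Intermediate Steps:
$R = 12$ ($R = \left(-1 + 3\right) 6 = 2 \cdot 6 = 12$)
$k = -39$ ($k = \left(0 - 3\right) \left(\left(12 + 0\right) + 1\right) = - 3 \left(12 + 1\right) = \left(-3\right) 13 = -39$)
$k^{2} = \left(-39\right)^{2} = 1521$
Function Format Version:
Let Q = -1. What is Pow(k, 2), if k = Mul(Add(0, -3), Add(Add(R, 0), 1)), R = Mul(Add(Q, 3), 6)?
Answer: 1521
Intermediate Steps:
R = 12 (R = Mul(Add(-1, 3), 6) = Mul(2, 6) = 12)
k = -39 (k = Mul(Add(0, -3), Add(Add(12, 0), 1)) = Mul(-3, Add(12, 1)) = Mul(-3, 13) = -39)
Pow(k, 2) = Pow(-39, 2) = 1521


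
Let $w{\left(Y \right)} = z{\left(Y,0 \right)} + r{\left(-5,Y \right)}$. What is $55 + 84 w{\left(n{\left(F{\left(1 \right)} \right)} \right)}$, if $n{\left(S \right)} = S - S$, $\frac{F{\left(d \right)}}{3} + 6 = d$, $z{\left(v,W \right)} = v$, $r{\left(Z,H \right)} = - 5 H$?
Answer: $55$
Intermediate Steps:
$F{\left(d \right)} = -18 + 3 d$
$n{\left(S \right)} = 0$
$w{\left(Y \right)} = - 4 Y$ ($w{\left(Y \right)} = Y - 5 Y = - 4 Y$)
$55 + 84 w{\left(n{\left(F{\left(1 \right)} \right)} \right)} = 55 + 84 \left(\left(-4\right) 0\right) = 55 + 84 \cdot 0 = 55 + 0 = 55$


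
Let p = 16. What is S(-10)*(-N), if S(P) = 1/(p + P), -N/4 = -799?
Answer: -1598/3 ≈ -532.67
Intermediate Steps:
N = 3196 (N = -4*(-799) = 3196)
S(P) = 1/(16 + P)
S(-10)*(-N) = (-1*3196)/(16 - 10) = -3196/6 = (⅙)*(-3196) = -1598/3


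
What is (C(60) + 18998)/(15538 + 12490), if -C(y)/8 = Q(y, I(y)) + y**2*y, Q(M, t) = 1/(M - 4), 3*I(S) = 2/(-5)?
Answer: -11963015/196196 ≈ -60.975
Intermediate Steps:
I(S) = -2/15 (I(S) = (2/(-5))/3 = (2*(-1/5))/3 = (1/3)*(-2/5) = -2/15)
Q(M, t) = 1/(-4 + M)
C(y) = -8*y**3 - 8/(-4 + y) (C(y) = -8*(1/(-4 + y) + y**2*y) = -8*(1/(-4 + y) + y**3) = -8*(y**3 + 1/(-4 + y)) = -8*y**3 - 8/(-4 + y))
(C(60) + 18998)/(15538 + 12490) = (8*(-1 + 60**3*(4 - 1*60))/(-4 + 60) + 18998)/(15538 + 12490) = (8*(-1 + 216000*(4 - 60))/56 + 18998)/28028 = (8*(1/56)*(-1 + 216000*(-56)) + 18998)*(1/28028) = (8*(1/56)*(-1 - 12096000) + 18998)*(1/28028) = (8*(1/56)*(-12096001) + 18998)*(1/28028) = (-12096001/7 + 18998)*(1/28028) = -11963015/7*1/28028 = -11963015/196196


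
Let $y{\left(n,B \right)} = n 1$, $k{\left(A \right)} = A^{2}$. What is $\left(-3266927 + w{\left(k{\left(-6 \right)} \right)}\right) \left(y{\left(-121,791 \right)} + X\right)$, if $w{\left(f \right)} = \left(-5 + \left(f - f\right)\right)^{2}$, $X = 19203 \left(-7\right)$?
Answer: $439535528884$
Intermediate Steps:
$y{\left(n,B \right)} = n$
$X = -134421$
$w{\left(f \right)} = 25$ ($w{\left(f \right)} = \left(-5 + 0\right)^{2} = \left(-5\right)^{2} = 25$)
$\left(-3266927 + w{\left(k{\left(-6 \right)} \right)}\right) \left(y{\left(-121,791 \right)} + X\right) = \left(-3266927 + 25\right) \left(-121 - 134421\right) = \left(-3266902\right) \left(-134542\right) = 439535528884$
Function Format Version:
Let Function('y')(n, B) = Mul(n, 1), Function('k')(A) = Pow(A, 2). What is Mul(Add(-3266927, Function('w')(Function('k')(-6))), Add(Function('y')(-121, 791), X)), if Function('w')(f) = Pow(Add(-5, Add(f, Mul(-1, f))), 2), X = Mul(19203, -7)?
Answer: 439535528884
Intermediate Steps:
Function('y')(n, B) = n
X = -134421
Function('w')(f) = 25 (Function('w')(f) = Pow(Add(-5, 0), 2) = Pow(-5, 2) = 25)
Mul(Add(-3266927, Function('w')(Function('k')(-6))), Add(Function('y')(-121, 791), X)) = Mul(Add(-3266927, 25), Add(-121, -134421)) = Mul(-3266902, -134542) = 439535528884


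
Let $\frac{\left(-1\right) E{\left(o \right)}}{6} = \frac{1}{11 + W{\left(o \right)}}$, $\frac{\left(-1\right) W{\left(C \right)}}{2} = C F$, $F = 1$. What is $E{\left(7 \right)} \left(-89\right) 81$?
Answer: $-14418$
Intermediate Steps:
$W{\left(C \right)} = - 2 C$ ($W{\left(C \right)} = - 2 C 1 = - 2 C$)
$E{\left(o \right)} = - \frac{6}{11 - 2 o}$
$E{\left(7 \right)} \left(-89\right) 81 = \frac{6}{-11 + 2 \cdot 7} \left(-89\right) 81 = \frac{6}{-11 + 14} \left(-89\right) 81 = \frac{6}{3} \left(-89\right) 81 = 6 \cdot \frac{1}{3} \left(-89\right) 81 = 2 \left(-89\right) 81 = \left(-178\right) 81 = -14418$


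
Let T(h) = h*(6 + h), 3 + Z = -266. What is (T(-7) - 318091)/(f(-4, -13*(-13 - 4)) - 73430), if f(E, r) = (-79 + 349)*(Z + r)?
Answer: 159042/43195 ≈ 3.6820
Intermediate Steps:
Z = -269 (Z = -3 - 266 = -269)
f(E, r) = -72630 + 270*r (f(E, r) = (-79 + 349)*(-269 + r) = 270*(-269 + r) = -72630 + 270*r)
(T(-7) - 318091)/(f(-4, -13*(-13 - 4)) - 73430) = (-7*(6 - 7) - 318091)/((-72630 + 270*(-13*(-13 - 4))) - 73430) = (-7*(-1) - 318091)/((-72630 + 270*(-13*(-17))) - 73430) = (7 - 318091)/((-72630 + 270*221) - 73430) = -318084/((-72630 + 59670) - 73430) = -318084/(-12960 - 73430) = -318084/(-86390) = -318084*(-1/86390) = 159042/43195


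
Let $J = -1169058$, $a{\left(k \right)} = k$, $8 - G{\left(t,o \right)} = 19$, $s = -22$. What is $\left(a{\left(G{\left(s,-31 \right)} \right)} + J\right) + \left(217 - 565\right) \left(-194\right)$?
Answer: $-1101557$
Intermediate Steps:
$G{\left(t,o \right)} = -11$ ($G{\left(t,o \right)} = 8 - 19 = -11$)
$\left(a{\left(G{\left(s,-31 \right)} \right)} + J\right) + \left(217 - 565\right) \left(-194\right) = \left(-11 - 1169058\right) + \left(217 - 565\right) \left(-194\right) = -1169069 - -67512 = -1169069 + 67512 = -1101557$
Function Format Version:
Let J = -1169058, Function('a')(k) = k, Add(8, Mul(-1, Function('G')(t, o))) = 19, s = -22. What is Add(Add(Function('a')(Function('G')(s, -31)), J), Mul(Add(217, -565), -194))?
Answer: -1101557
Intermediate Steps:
Function('G')(t, o) = -11 (Function('G')(t, o) = Add(8, Mul(-1, 19)) = Add(8, -19) = -11)
Add(Add(Function('a')(Function('G')(s, -31)), J), Mul(Add(217, -565), -194)) = Add(Add(-11, -1169058), Mul(Add(217, -565), -194)) = Add(-1169069, Mul(-348, -194)) = Add(-1169069, 67512) = -1101557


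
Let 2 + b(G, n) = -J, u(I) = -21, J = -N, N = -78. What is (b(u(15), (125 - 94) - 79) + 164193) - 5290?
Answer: 158823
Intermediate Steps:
J = 78 (J = -1*(-78) = 78)
b(G, n) = -80 (b(G, n) = -2 - 1*78 = -2 - 78 = -80)
(b(u(15), (125 - 94) - 79) + 164193) - 5290 = (-80 + 164193) - 5290 = 164113 - 5290 = 158823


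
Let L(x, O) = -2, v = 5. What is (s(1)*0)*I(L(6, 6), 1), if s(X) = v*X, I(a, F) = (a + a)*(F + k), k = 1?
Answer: 0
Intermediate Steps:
I(a, F) = 2*a*(1 + F) (I(a, F) = (a + a)*(F + 1) = (2*a)*(1 + F) = 2*a*(1 + F))
s(X) = 5*X
(s(1)*0)*I(L(6, 6), 1) = ((5*1)*0)*(2*(-2)*(1 + 1)) = (5*0)*(2*(-2)*2) = 0*(-8) = 0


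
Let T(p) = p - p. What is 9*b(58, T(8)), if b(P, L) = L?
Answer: 0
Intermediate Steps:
T(p) = 0
9*b(58, T(8)) = 9*0 = 0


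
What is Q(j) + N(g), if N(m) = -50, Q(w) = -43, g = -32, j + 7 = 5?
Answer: -93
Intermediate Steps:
j = -2 (j = -7 + 5 = -2)
Q(j) + N(g) = -43 - 50 = -93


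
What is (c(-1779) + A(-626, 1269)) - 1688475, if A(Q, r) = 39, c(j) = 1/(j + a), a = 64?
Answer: -2895667741/1715 ≈ -1.6884e+6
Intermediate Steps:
c(j) = 1/(64 + j) (c(j) = 1/(j + 64) = 1/(64 + j))
(c(-1779) + A(-626, 1269)) - 1688475 = (1/(64 - 1779) + 39) - 1688475 = (1/(-1715) + 39) - 1688475 = (-1/1715 + 39) - 1688475 = 66884/1715 - 1688475 = -2895667741/1715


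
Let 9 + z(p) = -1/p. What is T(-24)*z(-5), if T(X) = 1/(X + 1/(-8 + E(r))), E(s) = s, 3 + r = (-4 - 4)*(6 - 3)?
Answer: 308/841 ≈ 0.36623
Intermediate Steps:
z(p) = -9 - 1/p
r = -27 (r = -3 + (-4 - 4)*(6 - 3) = -3 - 8*3 = -3 - 24 = -27)
T(X) = 1/(-1/35 + X) (T(X) = 1/(X + 1/(-8 - 27)) = 1/(X + 1/(-35)) = 1/(X - 1/35) = 1/(-1/35 + X))
T(-24)*z(-5) = (35/(-1 + 35*(-24)))*(-9 - 1/(-5)) = (35/(-1 - 840))*(-9 - 1*(-1/5)) = (35/(-841))*(-9 + 1/5) = (35*(-1/841))*(-44/5) = -35/841*(-44/5) = 308/841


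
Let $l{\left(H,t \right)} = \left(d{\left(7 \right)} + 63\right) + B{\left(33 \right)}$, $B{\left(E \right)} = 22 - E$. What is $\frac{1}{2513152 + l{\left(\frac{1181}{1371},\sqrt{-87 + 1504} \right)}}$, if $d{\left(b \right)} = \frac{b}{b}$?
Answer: $\frac{1}{2513205} \approx 3.979 \cdot 10^{-7}$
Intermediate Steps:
$d{\left(b \right)} = 1$
$l{\left(H,t \right)} = 53$ ($l{\left(H,t \right)} = \left(1 + 63\right) + \left(22 - 33\right) = 64 + \left(22 - 33\right) = 64 - 11 = 53$)
$\frac{1}{2513152 + l{\left(\frac{1181}{1371},\sqrt{-87 + 1504} \right)}} = \frac{1}{2513152 + 53} = \frac{1}{2513205}$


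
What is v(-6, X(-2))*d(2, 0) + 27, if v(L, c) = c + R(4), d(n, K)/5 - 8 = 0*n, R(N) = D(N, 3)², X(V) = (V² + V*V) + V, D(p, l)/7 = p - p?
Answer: 267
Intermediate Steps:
D(p, l) = 0 (D(p, l) = 7*(p - p) = 7*0 = 0)
X(V) = V + 2*V² (X(V) = (V² + V²) + V = 2*V² + V = V + 2*V²)
R(N) = 0 (R(N) = 0² = 0)
d(n, K) = 40 (d(n, K) = 40 + 5*(0*n) = 40 + 5*0 = 40 + 0 = 40)
v(L, c) = c (v(L, c) = c + 0 = c)
v(-6, X(-2))*d(2, 0) + 27 = -2*(1 + 2*(-2))*40 + 27 = -2*(1 - 4)*40 + 27 = -2*(-3)*40 + 27 = 6*40 + 27 = 240 + 27 = 267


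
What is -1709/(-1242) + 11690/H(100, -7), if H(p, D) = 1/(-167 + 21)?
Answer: -2119769371/1242 ≈ -1.7067e+6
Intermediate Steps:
H(p, D) = -1/146 (H(p, D) = 1/(-146) = -1/146)
-1709/(-1242) + 11690/H(100, -7) = -1709/(-1242) + 11690/(-1/146) = -1709*(-1/1242) + 11690*(-146) = 1709/1242 - 1706740 = -2119769371/1242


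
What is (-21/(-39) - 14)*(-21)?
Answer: 3675/13 ≈ 282.69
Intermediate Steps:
(-21/(-39) - 14)*(-21) = (-21*(-1/39) - 14)*(-21) = (7/13 - 14)*(-21) = -175/13*(-21) = 3675/13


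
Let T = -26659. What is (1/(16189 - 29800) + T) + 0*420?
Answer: -362855650/13611 ≈ -26659.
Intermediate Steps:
(1/(16189 - 29800) + T) + 0*420 = (1/(16189 - 29800) - 26659) + 0*420 = (1/(-13611) - 26659) + 0 = (-1/13611 - 26659) + 0 = -362855650/13611 + 0 = -362855650/13611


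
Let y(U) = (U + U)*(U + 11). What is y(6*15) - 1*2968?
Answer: 15212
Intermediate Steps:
y(U) = 2*U*(11 + U) (y(U) = (2*U)*(11 + U) = 2*U*(11 + U))
y(6*15) - 1*2968 = 2*(6*15)*(11 + 6*15) - 1*2968 = 2*90*(11 + 90) - 2968 = 2*90*101 - 2968 = 18180 - 2968 = 15212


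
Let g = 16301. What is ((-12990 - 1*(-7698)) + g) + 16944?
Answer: 27953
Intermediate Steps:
((-12990 - 1*(-7698)) + g) + 16944 = ((-12990 - 1*(-7698)) + 16301) + 16944 = ((-12990 + 7698) + 16301) + 16944 = (-5292 + 16301) + 16944 = 11009 + 16944 = 27953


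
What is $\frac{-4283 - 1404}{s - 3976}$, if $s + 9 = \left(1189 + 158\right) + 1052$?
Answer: $\frac{5687}{1586} \approx 3.5858$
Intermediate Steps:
$s = 2390$ ($s = -9 + \left(\left(1189 + 158\right) + 1052\right) = -9 + \left(1347 + 1052\right) = -9 + 2399 = 2390$)
$\frac{-4283 - 1404}{s - 3976} = \frac{-4283 - 1404}{2390 - 3976} = - \frac{5687}{-1586} = \left(-5687\right) \left(- \frac{1}{1586}\right) = \frac{5687}{1586}$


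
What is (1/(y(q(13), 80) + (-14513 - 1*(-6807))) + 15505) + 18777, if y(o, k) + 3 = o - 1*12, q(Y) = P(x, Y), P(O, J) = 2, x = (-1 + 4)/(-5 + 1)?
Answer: 264622757/7719 ≈ 34282.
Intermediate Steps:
x = -¾ (x = 3/(-4) = 3*(-¼) = -¾ ≈ -0.75000)
q(Y) = 2
y(o, k) = -15 + o (y(o, k) = -3 + (o - 1*12) = -3 + (o - 12) = -3 + (-12 + o) = -15 + o)
(1/(y(q(13), 80) + (-14513 - 1*(-6807))) + 15505) + 18777 = (1/((-15 + 2) + (-14513 - 1*(-6807))) + 15505) + 18777 = (1/(-13 + (-14513 + 6807)) + 15505) + 18777 = (1/(-13 - 7706) + 15505) + 18777 = (1/(-7719) + 15505) + 18777 = (-1/7719 + 15505) + 18777 = 119683094/7719 + 18777 = 264622757/7719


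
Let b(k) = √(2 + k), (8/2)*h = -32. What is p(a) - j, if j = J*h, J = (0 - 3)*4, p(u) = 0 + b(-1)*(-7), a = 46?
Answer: -103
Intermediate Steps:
h = -8 (h = (¼)*(-32) = -8)
p(u) = -7 (p(u) = 0 + √(2 - 1)*(-7) = 0 + √1*(-7) = 0 + 1*(-7) = 0 - 7 = -7)
J = -12 (J = -3*4 = -12)
j = 96 (j = -12*(-8) = 96)
p(a) - j = -7 - 1*96 = -7 - 96 = -103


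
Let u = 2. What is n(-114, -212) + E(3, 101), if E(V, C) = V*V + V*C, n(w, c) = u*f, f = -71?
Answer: 170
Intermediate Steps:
n(w, c) = -142 (n(w, c) = 2*(-71) = -142)
E(V, C) = V**2 + C*V
n(-114, -212) + E(3, 101) = -142 + 3*(101 + 3) = -142 + 3*104 = -142 + 312 = 170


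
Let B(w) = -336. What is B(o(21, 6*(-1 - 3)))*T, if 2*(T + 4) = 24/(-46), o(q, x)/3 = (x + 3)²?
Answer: 32928/23 ≈ 1431.7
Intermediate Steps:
o(q, x) = 3*(3 + x)² (o(q, x) = 3*(x + 3)² = 3*(3 + x)²)
T = -98/23 (T = -4 + (24/(-46))/2 = -4 + (24*(-1/46))/2 = -4 + (½)*(-12/23) = -4 - 6/23 = -98/23 ≈ -4.2609)
B(o(21, 6*(-1 - 3)))*T = -336*(-98/23) = 32928/23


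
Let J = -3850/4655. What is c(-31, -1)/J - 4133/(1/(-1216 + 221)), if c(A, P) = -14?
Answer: 226179356/55 ≈ 4.1124e+6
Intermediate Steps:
J = -110/133 (J = -3850*1/4655 = -110/133 ≈ -0.82707)
c(-31, -1)/J - 4133/(1/(-1216 + 221)) = -14/(-110/133) - 4133/(1/(-1216 + 221)) = -14*(-133/110) - 4133/(1/(-995)) = 931/55 - 4133/(-1/995) = 931/55 - 4133*(-995) = 931/55 + 4112335 = 226179356/55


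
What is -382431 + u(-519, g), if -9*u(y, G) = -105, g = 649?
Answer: -1147258/3 ≈ -3.8242e+5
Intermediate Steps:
u(y, G) = 35/3 (u(y, G) = -⅑*(-105) = 35/3)
-382431 + u(-519, g) = -382431 + 35/3 = -1147258/3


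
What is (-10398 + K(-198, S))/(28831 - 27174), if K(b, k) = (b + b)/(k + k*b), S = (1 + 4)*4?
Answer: -10241931/1632145 ≈ -6.2751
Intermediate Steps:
S = 20 (S = 5*4 = 20)
K(b, k) = 2*b/(k + b*k) (K(b, k) = (2*b)/(k + b*k) = 2*b/(k + b*k))
(-10398 + K(-198, S))/(28831 - 27174) = (-10398 + 2*(-198)/(20*(1 - 198)))/(28831 - 27174) = (-10398 + 2*(-198)*(1/20)/(-197))/1657 = (-10398 + 2*(-198)*(1/20)*(-1/197))*(1/1657) = (-10398 + 99/985)*(1/1657) = -10241931/985*1/1657 = -10241931/1632145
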